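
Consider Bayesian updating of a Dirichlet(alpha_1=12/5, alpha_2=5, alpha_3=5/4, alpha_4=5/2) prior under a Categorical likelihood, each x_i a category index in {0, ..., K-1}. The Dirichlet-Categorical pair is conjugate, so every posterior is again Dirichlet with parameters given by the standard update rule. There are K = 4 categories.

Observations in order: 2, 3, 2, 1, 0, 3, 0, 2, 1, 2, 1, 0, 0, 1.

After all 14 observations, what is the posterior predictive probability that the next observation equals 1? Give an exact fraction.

180/503

obs 1: x=2 → posterior Dirichlet(12/5, 5, 9/4, 5/2)
obs 2: x=3 → posterior Dirichlet(12/5, 5, 9/4, 7/2)
obs 3: x=2 → posterior Dirichlet(12/5, 5, 13/4, 7/2)
obs 4: x=1 → posterior Dirichlet(12/5, 6, 13/4, 7/2)
obs 5: x=0 → posterior Dirichlet(17/5, 6, 13/4, 7/2)
obs 6: x=3 → posterior Dirichlet(17/5, 6, 13/4, 9/2)
obs 7: x=0 → posterior Dirichlet(22/5, 6, 13/4, 9/2)
obs 8: x=2 → posterior Dirichlet(22/5, 6, 17/4, 9/2)
obs 9: x=1 → posterior Dirichlet(22/5, 7, 17/4, 9/2)
obs 10: x=2 → posterior Dirichlet(22/5, 7, 21/4, 9/2)
obs 11: x=1 → posterior Dirichlet(22/5, 8, 21/4, 9/2)
obs 12: x=0 → posterior Dirichlet(27/5, 8, 21/4, 9/2)
obs 13: x=0 → posterior Dirichlet(32/5, 8, 21/4, 9/2)
obs 14: x=1 → posterior Dirichlet(32/5, 9, 21/4, 9/2)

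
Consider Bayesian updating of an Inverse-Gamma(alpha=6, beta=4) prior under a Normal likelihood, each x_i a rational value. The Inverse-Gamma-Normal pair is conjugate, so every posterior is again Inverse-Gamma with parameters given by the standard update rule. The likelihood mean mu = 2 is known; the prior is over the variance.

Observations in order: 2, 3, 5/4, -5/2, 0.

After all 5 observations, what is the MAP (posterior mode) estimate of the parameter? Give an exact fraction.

541/304

obs 1: x=2 → posterior Inverse-Gamma(13/2, 4)
obs 2: x=3 → posterior Inverse-Gamma(7, 9/2)
obs 3: x=5/4 → posterior Inverse-Gamma(15/2, 153/32)
obs 4: x=-5/2 → posterior Inverse-Gamma(8, 477/32)
obs 5: x=0 → posterior Inverse-Gamma(17/2, 541/32)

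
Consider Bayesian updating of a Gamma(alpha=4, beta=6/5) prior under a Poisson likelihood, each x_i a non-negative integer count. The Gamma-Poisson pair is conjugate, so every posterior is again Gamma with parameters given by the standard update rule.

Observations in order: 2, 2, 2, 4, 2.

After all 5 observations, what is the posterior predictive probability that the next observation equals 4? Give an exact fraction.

146848542702713025135374601875/1113957878236977838986570498048

obs 1: x=2 → posterior Gamma(6, 11/5)
obs 2: x=2 → posterior Gamma(8, 16/5)
obs 3: x=2 → posterior Gamma(10, 21/5)
obs 4: x=4 → posterior Gamma(14, 26/5)
obs 5: x=2 → posterior Gamma(16, 31/5)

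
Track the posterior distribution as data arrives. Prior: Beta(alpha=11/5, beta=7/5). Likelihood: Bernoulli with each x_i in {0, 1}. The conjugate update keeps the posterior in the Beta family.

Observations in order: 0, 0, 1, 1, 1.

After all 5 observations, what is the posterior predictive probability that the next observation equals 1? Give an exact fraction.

obs 1: x=0 → posterior Beta(11/5, 12/5)
obs 2: x=0 → posterior Beta(11/5, 17/5)
obs 3: x=1 → posterior Beta(16/5, 17/5)
obs 4: x=1 → posterior Beta(21/5, 17/5)
obs 5: x=1 → posterior Beta(26/5, 17/5)

26/43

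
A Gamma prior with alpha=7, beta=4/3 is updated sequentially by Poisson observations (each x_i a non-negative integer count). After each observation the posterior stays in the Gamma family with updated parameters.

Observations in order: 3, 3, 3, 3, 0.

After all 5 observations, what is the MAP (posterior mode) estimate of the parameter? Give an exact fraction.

54/19

obs 1: x=3 → posterior Gamma(10, 7/3)
obs 2: x=3 → posterior Gamma(13, 10/3)
obs 3: x=3 → posterior Gamma(16, 13/3)
obs 4: x=3 → posterior Gamma(19, 16/3)
obs 5: x=0 → posterior Gamma(19, 19/3)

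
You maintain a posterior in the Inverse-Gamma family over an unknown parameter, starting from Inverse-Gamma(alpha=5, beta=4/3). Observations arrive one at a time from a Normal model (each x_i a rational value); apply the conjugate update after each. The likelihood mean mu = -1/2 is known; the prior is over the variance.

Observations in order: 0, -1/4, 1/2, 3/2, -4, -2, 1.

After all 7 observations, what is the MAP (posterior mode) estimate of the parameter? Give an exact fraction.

obs 1: x=0 → posterior Inverse-Gamma(11/2, 35/24)
obs 2: x=-1/4 → posterior Inverse-Gamma(6, 143/96)
obs 3: x=1/2 → posterior Inverse-Gamma(13/2, 191/96)
obs 4: x=3/2 → posterior Inverse-Gamma(7, 383/96)
obs 5: x=-4 → posterior Inverse-Gamma(15/2, 971/96)
obs 6: x=-2 → posterior Inverse-Gamma(8, 1079/96)
obs 7: x=1 → posterior Inverse-Gamma(17/2, 1187/96)

1187/912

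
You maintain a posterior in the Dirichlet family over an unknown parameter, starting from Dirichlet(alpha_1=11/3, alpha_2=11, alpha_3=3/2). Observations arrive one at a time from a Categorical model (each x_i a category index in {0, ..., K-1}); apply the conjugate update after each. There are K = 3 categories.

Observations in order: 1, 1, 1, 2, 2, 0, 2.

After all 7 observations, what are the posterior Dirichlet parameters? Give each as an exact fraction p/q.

obs 1: x=1 → posterior Dirichlet(11/3, 12, 3/2)
obs 2: x=1 → posterior Dirichlet(11/3, 13, 3/2)
obs 3: x=1 → posterior Dirichlet(11/3, 14, 3/2)
obs 4: x=2 → posterior Dirichlet(11/3, 14, 5/2)
obs 5: x=2 → posterior Dirichlet(11/3, 14, 7/2)
obs 6: x=0 → posterior Dirichlet(14/3, 14, 7/2)
obs 7: x=2 → posterior Dirichlet(14/3, 14, 9/2)

alpha_1=14/3, alpha_2=14, alpha_3=9/2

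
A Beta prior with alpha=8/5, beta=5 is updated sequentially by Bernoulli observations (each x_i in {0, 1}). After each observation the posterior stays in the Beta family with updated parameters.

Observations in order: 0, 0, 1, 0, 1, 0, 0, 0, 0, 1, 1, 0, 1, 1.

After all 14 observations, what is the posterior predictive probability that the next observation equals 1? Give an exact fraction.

38/103

obs 1: x=0 → posterior Beta(8/5, 6)
obs 2: x=0 → posterior Beta(8/5, 7)
obs 3: x=1 → posterior Beta(13/5, 7)
obs 4: x=0 → posterior Beta(13/5, 8)
obs 5: x=1 → posterior Beta(18/5, 8)
obs 6: x=0 → posterior Beta(18/5, 9)
obs 7: x=0 → posterior Beta(18/5, 10)
obs 8: x=0 → posterior Beta(18/5, 11)
obs 9: x=0 → posterior Beta(18/5, 12)
obs 10: x=1 → posterior Beta(23/5, 12)
obs 11: x=1 → posterior Beta(28/5, 12)
obs 12: x=0 → posterior Beta(28/5, 13)
obs 13: x=1 → posterior Beta(33/5, 13)
obs 14: x=1 → posterior Beta(38/5, 13)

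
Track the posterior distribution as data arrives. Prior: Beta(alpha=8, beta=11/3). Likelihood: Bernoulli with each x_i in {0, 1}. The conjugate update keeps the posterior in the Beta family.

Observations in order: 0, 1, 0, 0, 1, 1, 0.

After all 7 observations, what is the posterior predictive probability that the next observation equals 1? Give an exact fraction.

obs 1: x=0 → posterior Beta(8, 14/3)
obs 2: x=1 → posterior Beta(9, 14/3)
obs 3: x=0 → posterior Beta(9, 17/3)
obs 4: x=0 → posterior Beta(9, 20/3)
obs 5: x=1 → posterior Beta(10, 20/3)
obs 6: x=1 → posterior Beta(11, 20/3)
obs 7: x=0 → posterior Beta(11, 23/3)

33/56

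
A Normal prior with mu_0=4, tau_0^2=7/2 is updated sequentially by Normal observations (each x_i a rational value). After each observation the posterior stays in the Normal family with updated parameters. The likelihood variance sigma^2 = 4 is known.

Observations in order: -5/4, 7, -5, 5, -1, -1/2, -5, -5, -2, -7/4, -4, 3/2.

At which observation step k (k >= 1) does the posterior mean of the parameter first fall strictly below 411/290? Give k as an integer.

obs 1: x=-5/4 → posterior Normal(31/20, 28/15)
obs 2: x=7 → posterior Normal(289/88, 14/11)
obs 3: x=-5 → posterior Normal(149/116, 28/29)
obs 4: x=5 → posterior Normal(289/144, 7/9)
obs 5: x=-1 → posterior Normal(261/172, 28/43)
obs 6: x=-1/2 → posterior Normal(247/200, 14/25)
obs 7: x=-5 → posterior Normal(107/228, 28/57)
obs 8: x=-5 → posterior Normal(-33/256, 7/16)
obs 9: x=-2 → posterior Normal(-89/284, 28/71)
obs 10: x=-7/4 → posterior Normal(-23/52, 14/39)
obs 11: x=-4 → posterior Normal(-25/34, 28/85)
obs 12: x=3/2 → posterior Normal(-13/23, 7/23)

k = 3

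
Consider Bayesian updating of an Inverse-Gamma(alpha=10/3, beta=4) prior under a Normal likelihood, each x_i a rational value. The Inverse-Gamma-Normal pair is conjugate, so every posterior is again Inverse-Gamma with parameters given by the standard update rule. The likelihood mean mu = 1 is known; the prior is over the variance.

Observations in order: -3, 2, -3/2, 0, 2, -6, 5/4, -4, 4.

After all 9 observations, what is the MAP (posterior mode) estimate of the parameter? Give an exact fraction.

5583/848

obs 1: x=-3 → posterior Inverse-Gamma(23/6, 12)
obs 2: x=2 → posterior Inverse-Gamma(13/3, 25/2)
obs 3: x=-3/2 → posterior Inverse-Gamma(29/6, 125/8)
obs 4: x=0 → posterior Inverse-Gamma(16/3, 129/8)
obs 5: x=2 → posterior Inverse-Gamma(35/6, 133/8)
obs 6: x=-6 → posterior Inverse-Gamma(19/3, 329/8)
obs 7: x=5/4 → posterior Inverse-Gamma(41/6, 1317/32)
obs 8: x=-4 → posterior Inverse-Gamma(22/3, 1717/32)
obs 9: x=4 → posterior Inverse-Gamma(47/6, 1861/32)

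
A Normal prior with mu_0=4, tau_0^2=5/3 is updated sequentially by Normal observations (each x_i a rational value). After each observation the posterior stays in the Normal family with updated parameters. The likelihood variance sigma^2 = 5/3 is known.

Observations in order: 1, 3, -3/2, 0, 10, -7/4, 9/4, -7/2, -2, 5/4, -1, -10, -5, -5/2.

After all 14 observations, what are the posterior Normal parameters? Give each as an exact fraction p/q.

obs 1: x=1 → posterior Normal(5/2, 5/6)
obs 2: x=3 → posterior Normal(8/3, 5/9)
obs 3: x=-3/2 → posterior Normal(13/8, 5/12)
obs 4: x=0 → posterior Normal(13/10, 1/3)
obs 5: x=10 → posterior Normal(11/4, 5/18)
obs 6: x=-7/4 → posterior Normal(59/28, 5/21)
obs 7: x=9/4 → posterior Normal(17/8, 5/24)
obs 8: x=-7/2 → posterior Normal(3/2, 5/27)
obs 9: x=-2 → posterior Normal(23/20, 1/6)
obs 10: x=5/4 → posterior Normal(51/44, 5/33)
obs 11: x=-1 → posterior Normal(47/48, 5/36)
obs 12: x=-10 → posterior Normal(7/52, 5/39)
obs 13: x=-5 → posterior Normal(-13/56, 5/42)
obs 14: x=-5/2 → posterior Normal(-23/60, 1/9)

mu_0=-23/60, tau_0^2=1/9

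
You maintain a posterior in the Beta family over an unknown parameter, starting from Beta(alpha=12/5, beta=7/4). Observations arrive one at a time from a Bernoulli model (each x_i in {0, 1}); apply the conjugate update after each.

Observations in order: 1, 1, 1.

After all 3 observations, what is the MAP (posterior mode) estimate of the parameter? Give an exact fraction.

88/103

obs 1: x=1 → posterior Beta(17/5, 7/4)
obs 2: x=1 → posterior Beta(22/5, 7/4)
obs 3: x=1 → posterior Beta(27/5, 7/4)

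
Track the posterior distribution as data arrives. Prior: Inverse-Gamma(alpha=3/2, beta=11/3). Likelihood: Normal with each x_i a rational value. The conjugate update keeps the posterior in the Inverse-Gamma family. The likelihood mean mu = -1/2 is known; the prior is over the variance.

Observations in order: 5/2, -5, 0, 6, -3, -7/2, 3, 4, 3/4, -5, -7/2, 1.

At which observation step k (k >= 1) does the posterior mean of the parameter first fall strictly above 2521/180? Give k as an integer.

k = 4

obs 1: x=5/2 → posterior Inverse-Gamma(2, 49/6)
obs 2: x=-5 → posterior Inverse-Gamma(5/2, 439/24)
obs 3: x=0 → posterior Inverse-Gamma(3, 221/12)
obs 4: x=6 → posterior Inverse-Gamma(7/2, 949/24)
obs 5: x=-3 → posterior Inverse-Gamma(4, 128/3)
obs 6: x=-7/2 → posterior Inverse-Gamma(9/2, 283/6)
obs 7: x=3 → posterior Inverse-Gamma(5, 1279/24)
obs 8: x=4 → posterior Inverse-Gamma(11/2, 761/12)
obs 9: x=3/4 → posterior Inverse-Gamma(6, 6163/96)
obs 10: x=-5 → posterior Inverse-Gamma(13/2, 7135/96)
obs 11: x=-7/2 → posterior Inverse-Gamma(7, 7567/96)
obs 12: x=1 → posterior Inverse-Gamma(15/2, 7675/96)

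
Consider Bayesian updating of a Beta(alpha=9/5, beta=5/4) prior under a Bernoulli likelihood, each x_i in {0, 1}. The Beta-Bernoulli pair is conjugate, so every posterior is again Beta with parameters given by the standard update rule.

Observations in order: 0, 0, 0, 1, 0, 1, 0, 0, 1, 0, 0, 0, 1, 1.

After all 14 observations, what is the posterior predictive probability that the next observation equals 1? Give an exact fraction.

obs 1: x=0 → posterior Beta(9/5, 9/4)
obs 2: x=0 → posterior Beta(9/5, 13/4)
obs 3: x=0 → posterior Beta(9/5, 17/4)
obs 4: x=1 → posterior Beta(14/5, 17/4)
obs 5: x=0 → posterior Beta(14/5, 21/4)
obs 6: x=1 → posterior Beta(19/5, 21/4)
obs 7: x=0 → posterior Beta(19/5, 25/4)
obs 8: x=0 → posterior Beta(19/5, 29/4)
obs 9: x=1 → posterior Beta(24/5, 29/4)
obs 10: x=0 → posterior Beta(24/5, 33/4)
obs 11: x=0 → posterior Beta(24/5, 37/4)
obs 12: x=0 → posterior Beta(24/5, 41/4)
obs 13: x=1 → posterior Beta(29/5, 41/4)
obs 14: x=1 → posterior Beta(34/5, 41/4)

136/341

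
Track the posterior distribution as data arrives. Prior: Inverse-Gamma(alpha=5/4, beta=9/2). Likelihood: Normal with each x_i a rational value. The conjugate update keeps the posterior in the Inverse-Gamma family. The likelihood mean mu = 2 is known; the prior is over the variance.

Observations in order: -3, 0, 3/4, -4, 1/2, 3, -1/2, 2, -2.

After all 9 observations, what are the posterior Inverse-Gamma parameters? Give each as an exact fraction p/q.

obs 1: x=-3 → posterior Inverse-Gamma(7/4, 17)
obs 2: x=0 → posterior Inverse-Gamma(9/4, 19)
obs 3: x=3/4 → posterior Inverse-Gamma(11/4, 633/32)
obs 4: x=-4 → posterior Inverse-Gamma(13/4, 1209/32)
obs 5: x=1/2 → posterior Inverse-Gamma(15/4, 1245/32)
obs 6: x=3 → posterior Inverse-Gamma(17/4, 1261/32)
obs 7: x=-1/2 → posterior Inverse-Gamma(19/4, 1361/32)
obs 8: x=2 → posterior Inverse-Gamma(21/4, 1361/32)
obs 9: x=-2 → posterior Inverse-Gamma(23/4, 1617/32)

alpha=23/4, beta=1617/32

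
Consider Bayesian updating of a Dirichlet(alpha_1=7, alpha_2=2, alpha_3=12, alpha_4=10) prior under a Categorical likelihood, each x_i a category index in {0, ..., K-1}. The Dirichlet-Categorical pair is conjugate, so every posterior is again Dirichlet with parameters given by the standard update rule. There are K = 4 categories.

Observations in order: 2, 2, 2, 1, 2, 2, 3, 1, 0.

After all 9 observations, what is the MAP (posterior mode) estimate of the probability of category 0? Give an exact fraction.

7/36

obs 1: x=2 → posterior Dirichlet(7, 2, 13, 10)
obs 2: x=2 → posterior Dirichlet(7, 2, 14, 10)
obs 3: x=2 → posterior Dirichlet(7, 2, 15, 10)
obs 4: x=1 → posterior Dirichlet(7, 3, 15, 10)
obs 5: x=2 → posterior Dirichlet(7, 3, 16, 10)
obs 6: x=2 → posterior Dirichlet(7, 3, 17, 10)
obs 7: x=3 → posterior Dirichlet(7, 3, 17, 11)
obs 8: x=1 → posterior Dirichlet(7, 4, 17, 11)
obs 9: x=0 → posterior Dirichlet(8, 4, 17, 11)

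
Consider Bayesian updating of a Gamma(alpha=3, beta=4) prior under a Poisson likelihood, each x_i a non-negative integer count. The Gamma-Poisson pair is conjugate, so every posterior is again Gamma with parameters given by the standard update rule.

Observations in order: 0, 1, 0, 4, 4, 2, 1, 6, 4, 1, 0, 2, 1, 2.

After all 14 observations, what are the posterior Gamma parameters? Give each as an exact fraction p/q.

alpha=31, beta=18

obs 1: x=0 → posterior Gamma(3, 5)
obs 2: x=1 → posterior Gamma(4, 6)
obs 3: x=0 → posterior Gamma(4, 7)
obs 4: x=4 → posterior Gamma(8, 8)
obs 5: x=4 → posterior Gamma(12, 9)
obs 6: x=2 → posterior Gamma(14, 10)
obs 7: x=1 → posterior Gamma(15, 11)
obs 8: x=6 → posterior Gamma(21, 12)
obs 9: x=4 → posterior Gamma(25, 13)
obs 10: x=1 → posterior Gamma(26, 14)
obs 11: x=0 → posterior Gamma(26, 15)
obs 12: x=2 → posterior Gamma(28, 16)
obs 13: x=1 → posterior Gamma(29, 17)
obs 14: x=2 → posterior Gamma(31, 18)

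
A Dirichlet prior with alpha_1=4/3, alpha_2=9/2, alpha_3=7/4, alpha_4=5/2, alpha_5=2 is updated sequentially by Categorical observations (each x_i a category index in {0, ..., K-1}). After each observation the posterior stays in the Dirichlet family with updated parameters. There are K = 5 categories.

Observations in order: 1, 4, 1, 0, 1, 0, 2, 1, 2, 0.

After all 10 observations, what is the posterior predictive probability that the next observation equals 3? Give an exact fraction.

obs 1: x=1 → posterior Dirichlet(4/3, 11/2, 7/4, 5/2, 2)
obs 2: x=4 → posterior Dirichlet(4/3, 11/2, 7/4, 5/2, 3)
obs 3: x=1 → posterior Dirichlet(4/3, 13/2, 7/4, 5/2, 3)
obs 4: x=0 → posterior Dirichlet(7/3, 13/2, 7/4, 5/2, 3)
obs 5: x=1 → posterior Dirichlet(7/3, 15/2, 7/4, 5/2, 3)
obs 6: x=0 → posterior Dirichlet(10/3, 15/2, 7/4, 5/2, 3)
obs 7: x=2 → posterior Dirichlet(10/3, 15/2, 11/4, 5/2, 3)
obs 8: x=1 → posterior Dirichlet(10/3, 17/2, 11/4, 5/2, 3)
obs 9: x=2 → posterior Dirichlet(10/3, 17/2, 15/4, 5/2, 3)
obs 10: x=0 → posterior Dirichlet(13/3, 17/2, 15/4, 5/2, 3)

6/53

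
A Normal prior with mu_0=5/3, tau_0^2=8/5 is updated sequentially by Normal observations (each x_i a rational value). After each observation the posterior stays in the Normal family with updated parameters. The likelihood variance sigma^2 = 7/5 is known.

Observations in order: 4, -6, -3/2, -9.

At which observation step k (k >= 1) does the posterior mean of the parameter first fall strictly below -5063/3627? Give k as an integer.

k = 4

obs 1: x=4 → posterior Normal(131/45, 56/75)
obs 2: x=-6 → posterior Normal(-13/69, 56/115)
obs 3: x=-3/2 → posterior Normal(-49/93, 56/155)
obs 4: x=-9 → posterior Normal(-265/117, 56/195)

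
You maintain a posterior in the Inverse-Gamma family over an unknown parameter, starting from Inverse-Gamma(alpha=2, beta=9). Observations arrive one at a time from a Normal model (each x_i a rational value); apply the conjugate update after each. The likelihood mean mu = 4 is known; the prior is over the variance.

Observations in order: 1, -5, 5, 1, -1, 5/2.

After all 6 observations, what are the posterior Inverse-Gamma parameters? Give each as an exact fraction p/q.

alpha=5, beta=581/8

obs 1: x=1 → posterior Inverse-Gamma(5/2, 27/2)
obs 2: x=-5 → posterior Inverse-Gamma(3, 54)
obs 3: x=5 → posterior Inverse-Gamma(7/2, 109/2)
obs 4: x=1 → posterior Inverse-Gamma(4, 59)
obs 5: x=-1 → posterior Inverse-Gamma(9/2, 143/2)
obs 6: x=5/2 → posterior Inverse-Gamma(5, 581/8)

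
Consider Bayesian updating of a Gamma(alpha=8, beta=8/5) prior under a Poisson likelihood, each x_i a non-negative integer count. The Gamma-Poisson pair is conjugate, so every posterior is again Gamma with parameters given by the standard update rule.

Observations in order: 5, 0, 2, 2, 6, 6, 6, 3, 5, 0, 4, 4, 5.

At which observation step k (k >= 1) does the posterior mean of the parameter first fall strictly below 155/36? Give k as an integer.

obs 1: x=5 → posterior Gamma(13, 13/5)
obs 2: x=0 → posterior Gamma(13, 18/5)
obs 3: x=2 → posterior Gamma(15, 23/5)
obs 4: x=2 → posterior Gamma(17, 28/5)
obs 5: x=6 → posterior Gamma(23, 33/5)
obs 6: x=6 → posterior Gamma(29, 38/5)
obs 7: x=6 → posterior Gamma(35, 43/5)
obs 8: x=3 → posterior Gamma(38, 48/5)
obs 9: x=5 → posterior Gamma(43, 53/5)
obs 10: x=0 → posterior Gamma(43, 58/5)
obs 11: x=4 → posterior Gamma(47, 63/5)
obs 12: x=4 → posterior Gamma(51, 68/5)
obs 13: x=5 → posterior Gamma(56, 73/5)

k = 2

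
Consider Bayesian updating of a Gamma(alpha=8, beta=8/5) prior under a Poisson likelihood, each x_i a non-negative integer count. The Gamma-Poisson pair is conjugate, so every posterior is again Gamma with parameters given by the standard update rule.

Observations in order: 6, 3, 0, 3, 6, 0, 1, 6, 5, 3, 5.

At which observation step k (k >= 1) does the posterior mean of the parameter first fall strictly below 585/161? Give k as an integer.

obs 1: x=6 → posterior Gamma(14, 13/5)
obs 2: x=3 → posterior Gamma(17, 18/5)
obs 3: x=0 → posterior Gamma(17, 23/5)
obs 4: x=3 → posterior Gamma(20, 28/5)
obs 5: x=6 → posterior Gamma(26, 33/5)
obs 6: x=0 → posterior Gamma(26, 38/5)
obs 7: x=1 → posterior Gamma(27, 43/5)
obs 8: x=6 → posterior Gamma(33, 48/5)
obs 9: x=5 → posterior Gamma(38, 53/5)
obs 10: x=3 → posterior Gamma(41, 58/5)
obs 11: x=5 → posterior Gamma(46, 63/5)

k = 4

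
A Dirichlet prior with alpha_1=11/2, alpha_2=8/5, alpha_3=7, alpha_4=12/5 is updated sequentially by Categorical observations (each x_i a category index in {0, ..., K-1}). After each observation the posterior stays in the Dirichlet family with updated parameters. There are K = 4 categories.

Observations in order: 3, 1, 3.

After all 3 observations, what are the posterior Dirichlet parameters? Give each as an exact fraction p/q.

alpha_1=11/2, alpha_2=13/5, alpha_3=7, alpha_4=22/5

obs 1: x=3 → posterior Dirichlet(11/2, 8/5, 7, 17/5)
obs 2: x=1 → posterior Dirichlet(11/2, 13/5, 7, 17/5)
obs 3: x=3 → posterior Dirichlet(11/2, 13/5, 7, 22/5)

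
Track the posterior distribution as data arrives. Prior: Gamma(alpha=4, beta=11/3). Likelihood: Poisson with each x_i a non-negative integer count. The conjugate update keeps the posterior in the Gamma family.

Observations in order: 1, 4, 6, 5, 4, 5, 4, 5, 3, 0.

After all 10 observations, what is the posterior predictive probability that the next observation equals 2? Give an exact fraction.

obs 1: x=1 → posterior Gamma(5, 14/3)
obs 2: x=4 → posterior Gamma(9, 17/3)
obs 3: x=6 → posterior Gamma(15, 20/3)
obs 4: x=5 → posterior Gamma(20, 23/3)
obs 5: x=4 → posterior Gamma(24, 26/3)
obs 6: x=5 → posterior Gamma(29, 29/3)
obs 7: x=4 → posterior Gamma(33, 32/3)
obs 8: x=5 → posterior Gamma(38, 35/3)
obs 9: x=3 → posterior Gamma(41, 38/3)
obs 10: x=0 → posterior Gamma(41, 41/3)

10312970759772885278030130718224970137634656419422633555025494002764109/46608495990013864855572854753917637170140450830013807893066294686121984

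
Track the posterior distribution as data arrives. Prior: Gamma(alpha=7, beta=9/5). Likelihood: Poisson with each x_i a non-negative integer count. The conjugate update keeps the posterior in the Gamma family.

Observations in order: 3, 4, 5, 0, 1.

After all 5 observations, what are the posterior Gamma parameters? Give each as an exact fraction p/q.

obs 1: x=3 → posterior Gamma(10, 14/5)
obs 2: x=4 → posterior Gamma(14, 19/5)
obs 3: x=5 → posterior Gamma(19, 24/5)
obs 4: x=0 → posterior Gamma(19, 29/5)
obs 5: x=1 → posterior Gamma(20, 34/5)

alpha=20, beta=34/5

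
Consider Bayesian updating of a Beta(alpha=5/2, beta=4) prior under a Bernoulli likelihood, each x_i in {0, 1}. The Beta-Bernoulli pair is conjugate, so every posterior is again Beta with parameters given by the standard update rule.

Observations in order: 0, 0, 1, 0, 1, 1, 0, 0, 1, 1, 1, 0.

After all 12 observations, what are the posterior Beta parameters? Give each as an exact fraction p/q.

alpha=17/2, beta=10

obs 1: x=0 → posterior Beta(5/2, 5)
obs 2: x=0 → posterior Beta(5/2, 6)
obs 3: x=1 → posterior Beta(7/2, 6)
obs 4: x=0 → posterior Beta(7/2, 7)
obs 5: x=1 → posterior Beta(9/2, 7)
obs 6: x=1 → posterior Beta(11/2, 7)
obs 7: x=0 → posterior Beta(11/2, 8)
obs 8: x=0 → posterior Beta(11/2, 9)
obs 9: x=1 → posterior Beta(13/2, 9)
obs 10: x=1 → posterior Beta(15/2, 9)
obs 11: x=1 → posterior Beta(17/2, 9)
obs 12: x=0 → posterior Beta(17/2, 10)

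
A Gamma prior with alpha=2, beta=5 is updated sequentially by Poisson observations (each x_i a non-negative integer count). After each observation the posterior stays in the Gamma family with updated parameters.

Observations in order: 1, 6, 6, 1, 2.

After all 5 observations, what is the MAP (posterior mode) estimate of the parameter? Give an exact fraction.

17/10

obs 1: x=1 → posterior Gamma(3, 6)
obs 2: x=6 → posterior Gamma(9, 7)
obs 3: x=6 → posterior Gamma(15, 8)
obs 4: x=1 → posterior Gamma(16, 9)
obs 5: x=2 → posterior Gamma(18, 10)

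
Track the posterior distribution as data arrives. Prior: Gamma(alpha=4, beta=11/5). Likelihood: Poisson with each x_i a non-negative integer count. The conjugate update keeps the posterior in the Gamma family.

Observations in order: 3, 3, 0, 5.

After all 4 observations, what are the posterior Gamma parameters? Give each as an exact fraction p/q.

alpha=15, beta=31/5

obs 1: x=3 → posterior Gamma(7, 16/5)
obs 2: x=3 → posterior Gamma(10, 21/5)
obs 3: x=0 → posterior Gamma(10, 26/5)
obs 4: x=5 → posterior Gamma(15, 31/5)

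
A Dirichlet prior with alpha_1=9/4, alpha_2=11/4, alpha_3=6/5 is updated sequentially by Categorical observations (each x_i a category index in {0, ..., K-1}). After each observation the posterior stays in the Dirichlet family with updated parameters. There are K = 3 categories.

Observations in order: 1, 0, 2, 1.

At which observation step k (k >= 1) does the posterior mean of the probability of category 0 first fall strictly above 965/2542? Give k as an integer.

k = 2

obs 1: x=1 → posterior Dirichlet(9/4, 15/4, 6/5)
obs 2: x=0 → posterior Dirichlet(13/4, 15/4, 6/5)
obs 3: x=2 → posterior Dirichlet(13/4, 15/4, 11/5)
obs 4: x=1 → posterior Dirichlet(13/4, 19/4, 11/5)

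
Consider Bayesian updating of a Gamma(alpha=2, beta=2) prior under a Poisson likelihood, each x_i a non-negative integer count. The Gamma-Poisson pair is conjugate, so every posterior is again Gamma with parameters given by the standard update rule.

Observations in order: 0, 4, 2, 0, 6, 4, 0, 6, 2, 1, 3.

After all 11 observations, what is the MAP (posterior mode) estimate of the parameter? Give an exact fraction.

29/13

obs 1: x=0 → posterior Gamma(2, 3)
obs 2: x=4 → posterior Gamma(6, 4)
obs 3: x=2 → posterior Gamma(8, 5)
obs 4: x=0 → posterior Gamma(8, 6)
obs 5: x=6 → posterior Gamma(14, 7)
obs 6: x=4 → posterior Gamma(18, 8)
obs 7: x=0 → posterior Gamma(18, 9)
obs 8: x=6 → posterior Gamma(24, 10)
obs 9: x=2 → posterior Gamma(26, 11)
obs 10: x=1 → posterior Gamma(27, 12)
obs 11: x=3 → posterior Gamma(30, 13)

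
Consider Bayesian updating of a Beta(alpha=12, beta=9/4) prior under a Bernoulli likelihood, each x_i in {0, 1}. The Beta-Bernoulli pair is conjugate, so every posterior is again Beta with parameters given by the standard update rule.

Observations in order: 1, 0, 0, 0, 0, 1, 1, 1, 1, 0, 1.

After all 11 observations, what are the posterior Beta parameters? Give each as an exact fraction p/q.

obs 1: x=1 → posterior Beta(13, 9/4)
obs 2: x=0 → posterior Beta(13, 13/4)
obs 3: x=0 → posterior Beta(13, 17/4)
obs 4: x=0 → posterior Beta(13, 21/4)
obs 5: x=0 → posterior Beta(13, 25/4)
obs 6: x=1 → posterior Beta(14, 25/4)
obs 7: x=1 → posterior Beta(15, 25/4)
obs 8: x=1 → posterior Beta(16, 25/4)
obs 9: x=1 → posterior Beta(17, 25/4)
obs 10: x=0 → posterior Beta(17, 29/4)
obs 11: x=1 → posterior Beta(18, 29/4)

alpha=18, beta=29/4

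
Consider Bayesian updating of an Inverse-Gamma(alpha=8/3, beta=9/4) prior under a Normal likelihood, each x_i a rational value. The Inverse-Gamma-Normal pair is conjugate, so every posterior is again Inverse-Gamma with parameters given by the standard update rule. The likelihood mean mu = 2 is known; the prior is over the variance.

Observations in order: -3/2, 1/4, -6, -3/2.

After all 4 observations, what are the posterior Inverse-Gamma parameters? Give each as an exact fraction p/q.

obs 1: x=-3/2 → posterior Inverse-Gamma(19/6, 67/8)
obs 2: x=1/4 → posterior Inverse-Gamma(11/3, 317/32)
obs 3: x=-6 → posterior Inverse-Gamma(25/6, 1341/32)
obs 4: x=-3/2 → posterior Inverse-Gamma(14/3, 1537/32)

alpha=14/3, beta=1537/32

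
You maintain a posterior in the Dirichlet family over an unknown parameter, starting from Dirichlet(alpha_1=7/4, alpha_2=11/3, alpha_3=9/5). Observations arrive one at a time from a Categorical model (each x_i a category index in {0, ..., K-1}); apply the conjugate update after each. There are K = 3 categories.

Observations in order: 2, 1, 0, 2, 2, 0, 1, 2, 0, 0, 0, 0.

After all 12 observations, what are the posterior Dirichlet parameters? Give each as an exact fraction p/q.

obs 1: x=2 → posterior Dirichlet(7/4, 11/3, 14/5)
obs 2: x=1 → posterior Dirichlet(7/4, 14/3, 14/5)
obs 3: x=0 → posterior Dirichlet(11/4, 14/3, 14/5)
obs 4: x=2 → posterior Dirichlet(11/4, 14/3, 19/5)
obs 5: x=2 → posterior Dirichlet(11/4, 14/3, 24/5)
obs 6: x=0 → posterior Dirichlet(15/4, 14/3, 24/5)
obs 7: x=1 → posterior Dirichlet(15/4, 17/3, 24/5)
obs 8: x=2 → posterior Dirichlet(15/4, 17/3, 29/5)
obs 9: x=0 → posterior Dirichlet(19/4, 17/3, 29/5)
obs 10: x=0 → posterior Dirichlet(23/4, 17/3, 29/5)
obs 11: x=0 → posterior Dirichlet(27/4, 17/3, 29/5)
obs 12: x=0 → posterior Dirichlet(31/4, 17/3, 29/5)

alpha_1=31/4, alpha_2=17/3, alpha_3=29/5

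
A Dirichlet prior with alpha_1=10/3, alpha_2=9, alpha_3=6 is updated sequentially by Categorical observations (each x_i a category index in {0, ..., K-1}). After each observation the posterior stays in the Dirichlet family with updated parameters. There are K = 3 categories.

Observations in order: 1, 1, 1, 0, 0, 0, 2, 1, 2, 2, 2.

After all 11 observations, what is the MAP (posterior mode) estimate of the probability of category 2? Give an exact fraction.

27/79

obs 1: x=1 → posterior Dirichlet(10/3, 10, 6)
obs 2: x=1 → posterior Dirichlet(10/3, 11, 6)
obs 3: x=1 → posterior Dirichlet(10/3, 12, 6)
obs 4: x=0 → posterior Dirichlet(13/3, 12, 6)
obs 5: x=0 → posterior Dirichlet(16/3, 12, 6)
obs 6: x=0 → posterior Dirichlet(19/3, 12, 6)
obs 7: x=2 → posterior Dirichlet(19/3, 12, 7)
obs 8: x=1 → posterior Dirichlet(19/3, 13, 7)
obs 9: x=2 → posterior Dirichlet(19/3, 13, 8)
obs 10: x=2 → posterior Dirichlet(19/3, 13, 9)
obs 11: x=2 → posterior Dirichlet(19/3, 13, 10)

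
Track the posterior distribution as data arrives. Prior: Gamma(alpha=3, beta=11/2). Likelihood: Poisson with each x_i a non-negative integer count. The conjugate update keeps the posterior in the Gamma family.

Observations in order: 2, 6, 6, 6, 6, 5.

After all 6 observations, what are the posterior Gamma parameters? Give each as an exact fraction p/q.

obs 1: x=2 → posterior Gamma(5, 13/2)
obs 2: x=6 → posterior Gamma(11, 15/2)
obs 3: x=6 → posterior Gamma(17, 17/2)
obs 4: x=6 → posterior Gamma(23, 19/2)
obs 5: x=6 → posterior Gamma(29, 21/2)
obs 6: x=5 → posterior Gamma(34, 23/2)

alpha=34, beta=23/2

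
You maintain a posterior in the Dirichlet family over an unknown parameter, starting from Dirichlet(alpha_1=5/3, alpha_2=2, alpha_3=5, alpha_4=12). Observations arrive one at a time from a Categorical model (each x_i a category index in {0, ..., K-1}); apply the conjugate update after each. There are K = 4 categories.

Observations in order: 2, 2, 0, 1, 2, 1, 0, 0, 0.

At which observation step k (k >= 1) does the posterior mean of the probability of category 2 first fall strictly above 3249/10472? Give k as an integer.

k = 5

obs 1: x=2 → posterior Dirichlet(5/3, 2, 6, 12)
obs 2: x=2 → posterior Dirichlet(5/3, 2, 7, 12)
obs 3: x=0 → posterior Dirichlet(8/3, 2, 7, 12)
obs 4: x=1 → posterior Dirichlet(8/3, 3, 7, 12)
obs 5: x=2 → posterior Dirichlet(8/3, 3, 8, 12)
obs 6: x=1 → posterior Dirichlet(8/3, 4, 8, 12)
obs 7: x=0 → posterior Dirichlet(11/3, 4, 8, 12)
obs 8: x=0 → posterior Dirichlet(14/3, 4, 8, 12)
obs 9: x=0 → posterior Dirichlet(17/3, 4, 8, 12)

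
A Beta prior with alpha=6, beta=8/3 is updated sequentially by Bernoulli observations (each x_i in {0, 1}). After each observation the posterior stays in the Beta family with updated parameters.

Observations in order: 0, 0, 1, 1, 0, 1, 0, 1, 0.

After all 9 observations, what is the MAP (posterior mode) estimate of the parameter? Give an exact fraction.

obs 1: x=0 → posterior Beta(6, 11/3)
obs 2: x=0 → posterior Beta(6, 14/3)
obs 3: x=1 → posterior Beta(7, 14/3)
obs 4: x=1 → posterior Beta(8, 14/3)
obs 5: x=0 → posterior Beta(8, 17/3)
obs 6: x=1 → posterior Beta(9, 17/3)
obs 7: x=0 → posterior Beta(9, 20/3)
obs 8: x=1 → posterior Beta(10, 20/3)
obs 9: x=0 → posterior Beta(10, 23/3)

27/47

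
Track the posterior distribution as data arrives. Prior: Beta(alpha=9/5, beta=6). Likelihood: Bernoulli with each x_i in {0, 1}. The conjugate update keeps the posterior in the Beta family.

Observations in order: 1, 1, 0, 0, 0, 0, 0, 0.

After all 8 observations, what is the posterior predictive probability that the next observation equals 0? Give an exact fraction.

60/79

obs 1: x=1 → posterior Beta(14/5, 6)
obs 2: x=1 → posterior Beta(19/5, 6)
obs 3: x=0 → posterior Beta(19/5, 7)
obs 4: x=0 → posterior Beta(19/5, 8)
obs 5: x=0 → posterior Beta(19/5, 9)
obs 6: x=0 → posterior Beta(19/5, 10)
obs 7: x=0 → posterior Beta(19/5, 11)
obs 8: x=0 → posterior Beta(19/5, 12)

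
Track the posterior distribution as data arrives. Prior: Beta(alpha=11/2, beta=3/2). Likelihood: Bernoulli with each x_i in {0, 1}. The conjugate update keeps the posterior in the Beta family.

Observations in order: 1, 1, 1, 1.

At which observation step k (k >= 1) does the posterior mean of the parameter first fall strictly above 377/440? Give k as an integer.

k = 4

obs 1: x=1 → posterior Beta(13/2, 3/2)
obs 2: x=1 → posterior Beta(15/2, 3/2)
obs 3: x=1 → posterior Beta(17/2, 3/2)
obs 4: x=1 → posterior Beta(19/2, 3/2)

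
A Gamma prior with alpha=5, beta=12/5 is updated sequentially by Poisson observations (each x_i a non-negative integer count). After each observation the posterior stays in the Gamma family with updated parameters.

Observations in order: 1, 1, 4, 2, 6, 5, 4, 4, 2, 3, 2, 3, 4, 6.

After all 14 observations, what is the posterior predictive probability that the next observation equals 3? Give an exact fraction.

1136343285741693674892994811899428183685926499678403040300454305478765199881259599964446101707614584832000/5239820197505533419755238250277099851967932426464801770965345534702816719456984891662928172105825869191727

obs 1: x=1 → posterior Gamma(6, 17/5)
obs 2: x=1 → posterior Gamma(7, 22/5)
obs 3: x=4 → posterior Gamma(11, 27/5)
obs 4: x=2 → posterior Gamma(13, 32/5)
obs 5: x=6 → posterior Gamma(19, 37/5)
obs 6: x=5 → posterior Gamma(24, 42/5)
obs 7: x=4 → posterior Gamma(28, 47/5)
obs 8: x=4 → posterior Gamma(32, 52/5)
obs 9: x=2 → posterior Gamma(34, 57/5)
obs 10: x=3 → posterior Gamma(37, 62/5)
obs 11: x=2 → posterior Gamma(39, 67/5)
obs 12: x=3 → posterior Gamma(42, 72/5)
obs 13: x=4 → posterior Gamma(46, 77/5)
obs 14: x=6 → posterior Gamma(52, 82/5)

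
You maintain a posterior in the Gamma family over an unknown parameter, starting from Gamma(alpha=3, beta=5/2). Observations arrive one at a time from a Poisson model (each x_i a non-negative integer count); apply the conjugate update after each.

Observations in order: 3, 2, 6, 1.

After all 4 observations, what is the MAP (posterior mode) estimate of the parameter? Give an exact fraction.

obs 1: x=3 → posterior Gamma(6, 7/2)
obs 2: x=2 → posterior Gamma(8, 9/2)
obs 3: x=6 → posterior Gamma(14, 11/2)
obs 4: x=1 → posterior Gamma(15, 13/2)

28/13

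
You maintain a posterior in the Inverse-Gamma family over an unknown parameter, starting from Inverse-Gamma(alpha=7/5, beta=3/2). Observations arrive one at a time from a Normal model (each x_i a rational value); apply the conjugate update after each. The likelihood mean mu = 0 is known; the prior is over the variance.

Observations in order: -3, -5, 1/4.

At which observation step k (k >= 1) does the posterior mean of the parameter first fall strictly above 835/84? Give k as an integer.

k = 2

obs 1: x=-3 → posterior Inverse-Gamma(19/10, 6)
obs 2: x=-5 → posterior Inverse-Gamma(12/5, 37/2)
obs 3: x=1/4 → posterior Inverse-Gamma(29/10, 593/32)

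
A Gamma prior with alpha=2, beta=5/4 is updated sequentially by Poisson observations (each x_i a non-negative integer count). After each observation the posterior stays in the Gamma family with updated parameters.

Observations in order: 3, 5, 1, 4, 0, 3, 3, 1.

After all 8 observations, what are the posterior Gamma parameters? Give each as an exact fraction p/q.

alpha=22, beta=37/4

obs 1: x=3 → posterior Gamma(5, 9/4)
obs 2: x=5 → posterior Gamma(10, 13/4)
obs 3: x=1 → posterior Gamma(11, 17/4)
obs 4: x=4 → posterior Gamma(15, 21/4)
obs 5: x=0 → posterior Gamma(15, 25/4)
obs 6: x=3 → posterior Gamma(18, 29/4)
obs 7: x=3 → posterior Gamma(21, 33/4)
obs 8: x=1 → posterior Gamma(22, 37/4)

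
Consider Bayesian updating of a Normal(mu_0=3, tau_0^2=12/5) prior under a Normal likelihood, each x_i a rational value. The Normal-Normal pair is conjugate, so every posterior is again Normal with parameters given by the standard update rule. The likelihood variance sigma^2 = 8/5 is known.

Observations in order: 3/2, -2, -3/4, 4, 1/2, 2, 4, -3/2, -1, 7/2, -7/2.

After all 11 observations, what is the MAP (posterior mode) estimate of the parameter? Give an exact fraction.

3/4

obs 1: x=3/2 → posterior Normal(21/10, 24/25)
obs 2: x=-2 → posterior Normal(9/16, 3/5)
obs 3: x=-3/4 → posterior Normal(9/44, 24/55)
obs 4: x=4 → posterior Normal(57/56, 12/35)
obs 5: x=1/2 → posterior Normal(63/68, 24/85)
obs 6: x=2 → posterior Normal(87/80, 6/25)
obs 7: x=4 → posterior Normal(135/92, 24/115)
obs 8: x=-3/2 → posterior Normal(9/8, 12/65)
obs 9: x=-1 → posterior Normal(105/116, 24/145)
obs 10: x=7/2 → posterior Normal(147/128, 3/20)
obs 11: x=-7/2 → posterior Normal(3/4, 24/175)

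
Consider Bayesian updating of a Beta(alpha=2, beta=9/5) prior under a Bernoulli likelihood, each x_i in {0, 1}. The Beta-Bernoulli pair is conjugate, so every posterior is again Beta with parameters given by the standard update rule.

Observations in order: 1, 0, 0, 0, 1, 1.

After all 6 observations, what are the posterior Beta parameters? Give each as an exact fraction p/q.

obs 1: x=1 → posterior Beta(3, 9/5)
obs 2: x=0 → posterior Beta(3, 14/5)
obs 3: x=0 → posterior Beta(3, 19/5)
obs 4: x=0 → posterior Beta(3, 24/5)
obs 5: x=1 → posterior Beta(4, 24/5)
obs 6: x=1 → posterior Beta(5, 24/5)

alpha=5, beta=24/5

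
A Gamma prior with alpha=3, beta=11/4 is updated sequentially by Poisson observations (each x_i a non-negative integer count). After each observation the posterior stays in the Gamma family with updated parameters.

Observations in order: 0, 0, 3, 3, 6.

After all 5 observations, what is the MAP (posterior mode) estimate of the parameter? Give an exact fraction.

56/31

obs 1: x=0 → posterior Gamma(3, 15/4)
obs 2: x=0 → posterior Gamma(3, 19/4)
obs 3: x=3 → posterior Gamma(6, 23/4)
obs 4: x=3 → posterior Gamma(9, 27/4)
obs 5: x=6 → posterior Gamma(15, 31/4)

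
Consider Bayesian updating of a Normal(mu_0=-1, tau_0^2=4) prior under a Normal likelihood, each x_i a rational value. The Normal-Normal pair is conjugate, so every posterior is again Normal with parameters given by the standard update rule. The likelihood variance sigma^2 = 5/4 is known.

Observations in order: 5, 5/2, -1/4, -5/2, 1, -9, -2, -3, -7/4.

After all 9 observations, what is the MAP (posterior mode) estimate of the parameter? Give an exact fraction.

-165/149

obs 1: x=5 → posterior Normal(25/7, 20/21)
obs 2: x=5/2 → posterior Normal(115/37, 20/37)
obs 3: x=-1/4 → posterior Normal(111/53, 20/53)
obs 4: x=-5/2 → posterior Normal(71/69, 20/69)
obs 5: x=1 → posterior Normal(87/85, 4/17)
obs 6: x=-9 → posterior Normal(-57/101, 20/101)
obs 7: x=-2 → posterior Normal(-89/117, 20/117)
obs 8: x=-3 → posterior Normal(-137/133, 20/133)
obs 9: x=-7/4 → posterior Normal(-165/149, 20/149)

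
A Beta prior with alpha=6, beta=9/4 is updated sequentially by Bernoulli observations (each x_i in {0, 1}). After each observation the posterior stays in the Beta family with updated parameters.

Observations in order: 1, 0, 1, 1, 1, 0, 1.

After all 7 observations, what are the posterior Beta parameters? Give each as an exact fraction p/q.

alpha=11, beta=17/4

obs 1: x=1 → posterior Beta(7, 9/4)
obs 2: x=0 → posterior Beta(7, 13/4)
obs 3: x=1 → posterior Beta(8, 13/4)
obs 4: x=1 → posterior Beta(9, 13/4)
obs 5: x=1 → posterior Beta(10, 13/4)
obs 6: x=0 → posterior Beta(10, 17/4)
obs 7: x=1 → posterior Beta(11, 17/4)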